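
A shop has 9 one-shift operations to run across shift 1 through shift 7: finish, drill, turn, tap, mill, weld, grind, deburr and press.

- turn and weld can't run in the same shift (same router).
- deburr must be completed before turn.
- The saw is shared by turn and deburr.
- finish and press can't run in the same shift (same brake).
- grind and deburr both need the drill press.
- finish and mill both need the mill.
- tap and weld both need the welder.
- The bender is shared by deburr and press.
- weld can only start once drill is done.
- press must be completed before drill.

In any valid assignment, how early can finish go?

shift 1

finish at shift 1 is achievable: press in shift 2; mill in shift 2; grind in shift 2; deburr in shift 1; drill in shift 3; weld in shift 4; turn in shift 2; finish in shift 1; tap in shift 1.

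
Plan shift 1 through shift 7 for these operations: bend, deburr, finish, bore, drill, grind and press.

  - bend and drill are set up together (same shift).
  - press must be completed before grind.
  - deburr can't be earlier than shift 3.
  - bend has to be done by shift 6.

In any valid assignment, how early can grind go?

Precedence pushes grind to at least shift 2.
grind at shift 2 is achievable: press=shift 1; grind=shift 2; bend=shift 1; deburr=shift 3; drill=shift 1; finish=shift 1; bore=shift 1.

shift 2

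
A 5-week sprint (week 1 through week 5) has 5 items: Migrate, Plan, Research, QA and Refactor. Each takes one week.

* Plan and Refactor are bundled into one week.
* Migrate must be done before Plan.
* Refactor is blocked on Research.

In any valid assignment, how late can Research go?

Downstream work caps Research at week 4.
Research at week 4 is achievable: Research=week 4; QA=week 1; Refactor=week 5; Migrate=week 1; Plan=week 5.

week 4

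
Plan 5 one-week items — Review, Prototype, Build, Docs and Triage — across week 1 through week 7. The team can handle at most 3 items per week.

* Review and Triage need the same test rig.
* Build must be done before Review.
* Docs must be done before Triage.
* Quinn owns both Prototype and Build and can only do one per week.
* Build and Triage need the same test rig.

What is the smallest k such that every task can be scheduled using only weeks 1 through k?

3

The precedence chain requires at least 2 distinct weeks.
With at most 3 per week and 5 tasks, at least 2 weeks are needed.
Could 2 weeks be enough, i.e. nothing placed later than week 2? No: Triage must come after Docs (at week 1 or later) → {week 2}; Review must come after Build (at week 1 or later) → {week 2}; Triage can't share with Review (week 2) → nothing is left.
So 2 weeks is not enough.
3 works (last occupied week: week 3): for example Build in week 1, Triage in week 3, Docs in week 1, Review in week 2, Prototype in week 2.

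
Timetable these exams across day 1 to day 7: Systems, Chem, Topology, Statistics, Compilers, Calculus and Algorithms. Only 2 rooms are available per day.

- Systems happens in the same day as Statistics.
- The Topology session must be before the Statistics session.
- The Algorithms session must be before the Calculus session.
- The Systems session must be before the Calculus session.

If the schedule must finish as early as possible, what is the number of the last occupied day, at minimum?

day 4

The precedence chain requires at least 3 distinct days.
With at most 2 per day and 7 exams, at least 4 days are needed.
4 works (last occupied day: day 4): for example Statistics in day 2, Algorithms in day 1, Calculus in day 3, Topology in day 1, Chem in day 3, Compilers in day 4, Systems in day 2.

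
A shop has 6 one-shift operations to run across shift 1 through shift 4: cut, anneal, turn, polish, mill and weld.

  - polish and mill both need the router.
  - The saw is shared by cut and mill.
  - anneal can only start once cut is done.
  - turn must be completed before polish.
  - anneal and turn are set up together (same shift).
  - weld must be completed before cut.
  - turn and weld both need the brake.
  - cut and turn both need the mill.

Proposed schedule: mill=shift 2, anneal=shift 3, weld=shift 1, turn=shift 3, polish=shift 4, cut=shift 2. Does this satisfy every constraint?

turn and weld both need the brake — holds.
turn must be completed before polish — holds.
anneal and turn are set up together (same shift) — holds.
The saw is shared by cut and mill — violated.
anneal can only start once cut is done — holds.
cut and turn both need the mill — holds.
weld must be completed before cut — holds.
polish and mill both need the router — holds.

No. The saw is shared by cut and mill is not satisfied.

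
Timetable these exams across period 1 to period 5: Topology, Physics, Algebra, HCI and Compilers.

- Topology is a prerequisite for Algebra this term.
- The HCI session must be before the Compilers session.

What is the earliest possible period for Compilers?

Precedence pushes Compilers to at least period 2.
Compilers at period 2 is achievable: Topology=period 1; Compilers=period 2; HCI=period 1; Physics=period 1; Algebra=period 2.

period 2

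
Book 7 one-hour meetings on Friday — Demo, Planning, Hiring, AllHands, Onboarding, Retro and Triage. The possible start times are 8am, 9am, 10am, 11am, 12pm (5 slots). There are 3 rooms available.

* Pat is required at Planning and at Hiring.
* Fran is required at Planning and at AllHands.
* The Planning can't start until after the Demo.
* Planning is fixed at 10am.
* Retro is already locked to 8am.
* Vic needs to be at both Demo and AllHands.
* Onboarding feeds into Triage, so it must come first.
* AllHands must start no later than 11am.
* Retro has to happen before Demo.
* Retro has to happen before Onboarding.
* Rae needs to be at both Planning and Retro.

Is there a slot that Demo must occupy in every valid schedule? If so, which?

9am

Retro is fixed at 8am and must come before Demo, so Demo is at least 9am.
Planning is fixed at 10am and must come after Demo, so Demo is at most 9am.
So Demo must be 9am.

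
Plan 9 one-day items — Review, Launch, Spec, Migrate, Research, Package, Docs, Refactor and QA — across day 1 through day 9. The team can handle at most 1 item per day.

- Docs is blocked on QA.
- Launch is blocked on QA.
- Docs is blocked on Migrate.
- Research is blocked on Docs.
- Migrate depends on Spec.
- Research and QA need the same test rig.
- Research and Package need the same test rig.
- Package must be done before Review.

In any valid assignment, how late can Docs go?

Precedence pushes Docs to at least day 3; downstream work caps Docs at day 8.
Docs at day 8 is achievable: Docs in day 8, Package in day 4, Research in day 9, QA in day 3, Migrate in day 2, Spec in day 1, Review in day 5, Refactor in day 7, Launch in day 6.

day 8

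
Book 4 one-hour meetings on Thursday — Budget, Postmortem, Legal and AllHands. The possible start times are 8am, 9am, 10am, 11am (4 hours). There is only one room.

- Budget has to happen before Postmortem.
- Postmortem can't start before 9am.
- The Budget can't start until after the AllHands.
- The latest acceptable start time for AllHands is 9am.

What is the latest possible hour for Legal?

11am

Legal at 11am is achievable: AllHands in 8am, Legal in 11am, Postmortem in 10am, Budget in 9am.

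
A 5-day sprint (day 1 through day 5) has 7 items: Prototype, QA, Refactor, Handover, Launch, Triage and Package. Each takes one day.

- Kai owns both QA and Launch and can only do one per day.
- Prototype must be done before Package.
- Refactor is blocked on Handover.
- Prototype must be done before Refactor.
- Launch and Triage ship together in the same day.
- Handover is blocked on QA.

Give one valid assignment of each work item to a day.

Handover=day 2; Triage=day 2; QA=day 1; Refactor=day 3; Package=day 2; Prototype=day 1; Launch=day 2

Checking: Handover(day 2) before Refactor(day 3); Prototype(day 1) before Package(day 2); Prototype(day 1) before Refactor(day 3); QA(day 1) before Handover(day 2); QA(day 1) != Launch(day 2); Launch = Triage = day 2.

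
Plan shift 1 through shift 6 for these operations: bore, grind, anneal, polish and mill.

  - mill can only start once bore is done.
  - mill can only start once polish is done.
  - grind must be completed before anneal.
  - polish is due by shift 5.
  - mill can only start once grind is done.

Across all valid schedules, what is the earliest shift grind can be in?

shift 1

Downstream work caps grind at shift 5.
grind at shift 1 is achievable: mill in shift 2; bore in shift 1; grind in shift 1; polish in shift 1; anneal in shift 2.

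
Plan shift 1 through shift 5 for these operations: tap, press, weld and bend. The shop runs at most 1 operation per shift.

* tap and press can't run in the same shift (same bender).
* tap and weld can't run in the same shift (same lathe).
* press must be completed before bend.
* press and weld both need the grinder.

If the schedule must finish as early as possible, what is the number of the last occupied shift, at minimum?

4

The precedence chain requires at least 2 distinct shifts.
With at most 1 per shift and 4 operations, at least 4 shifts are needed.
4 works (last occupied shift: shift 4): for example press in shift 1, bend in shift 2, weld in shift 4, tap in shift 3.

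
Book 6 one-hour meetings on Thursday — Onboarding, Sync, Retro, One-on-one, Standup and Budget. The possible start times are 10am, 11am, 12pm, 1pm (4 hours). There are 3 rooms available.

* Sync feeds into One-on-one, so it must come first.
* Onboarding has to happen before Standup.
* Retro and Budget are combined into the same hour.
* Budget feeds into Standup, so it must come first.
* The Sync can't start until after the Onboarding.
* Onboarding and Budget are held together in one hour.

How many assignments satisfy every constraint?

11

Splitting on Onboarding: it can be 10am (9), 11am (2). Listing each branch's schedules as (Sync, Retro, One-on-one, Standup, Budget):
Onboarding=10am: (11am,10am,12pm,11am,10am) (11am,10am,12pm,12pm,10am) (11am,10am,12pm,1pm,10am) (11am,10am,1pm,11am,10am) (11am,10am,1pm,12pm,10am) (11am,10am,1pm,1pm,10am) (12pm,10am,1pm,11am,10am) (12pm,10am,1pm,12pm,10am) (12pm,10am,1pm,1pm,10am) — 9.
Onboarding=11am: (12pm,11am,1pm,12pm,11am) (12pm,11am,1pm,1pm,11am) — 2.
Summing: 9 + 2 = 11.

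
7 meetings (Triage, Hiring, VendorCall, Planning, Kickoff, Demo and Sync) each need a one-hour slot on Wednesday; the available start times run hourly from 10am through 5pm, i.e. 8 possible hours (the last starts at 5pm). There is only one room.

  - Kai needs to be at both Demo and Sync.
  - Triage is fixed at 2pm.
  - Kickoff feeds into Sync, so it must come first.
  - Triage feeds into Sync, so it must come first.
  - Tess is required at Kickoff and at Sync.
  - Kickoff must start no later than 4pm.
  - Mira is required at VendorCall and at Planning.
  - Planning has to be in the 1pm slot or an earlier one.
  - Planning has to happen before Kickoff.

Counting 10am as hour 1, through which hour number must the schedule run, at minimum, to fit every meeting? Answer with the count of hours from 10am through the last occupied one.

The precedence chain requires at least 3 distinct hours.
With at most 1 per hour and 7 meetings, at least 7 hours are needed.
Propagating the time windows through the other constraints, Sync can't land before 3pm — that is hour 6 counting from 10am — so the schedule must run through at least 6 hours.
7 works (last occupied hour: 4pm): for example Triage in 2pm, Planning in 10am, Demo in 4pm, Kickoff in 11am, Hiring in 12pm, Sync in 3pm, VendorCall in 1pm.

7 hours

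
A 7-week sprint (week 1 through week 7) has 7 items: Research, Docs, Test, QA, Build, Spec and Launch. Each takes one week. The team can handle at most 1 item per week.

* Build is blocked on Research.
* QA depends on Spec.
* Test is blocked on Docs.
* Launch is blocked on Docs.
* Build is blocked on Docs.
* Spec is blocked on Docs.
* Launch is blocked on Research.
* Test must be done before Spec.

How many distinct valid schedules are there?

Splitting on Research: it can be week 1 (20), week 2 (20), week 3 (12), week 4 (6), week 5 (2). Listing each branch's schedules as (Docs, Test, QA, Build, Spec, Launch) by week number:
Research=week 1: (2,3,5,6,4,7) (2,3,5,7,4,6) (2,3,6,4,5,7) (2,3,6,5,4,7) (2,3,6,7,4,5) (2,3,6,7,5,4) (2,3,7,4,5,6) (2,3,7,4,6,5) (2,3,7,5,4,6) (2,3,7,5,6,4) (2,3,7,6,4,5) (2,3,7,6,5,4) (2,4,6,3,5,7) (2,4,6,7,5,3) (2,4,7,3,5,6) (2,4,7,3,6,5) (2,4,7,5,6,3) (2,4,7,6,5,3) (2,5,7,3,6,4) (2,5,7,4,6,3) — 20.
Research=week 2: (1,3,5,6,4,7) (1,3,5,7,4,6) (1,3,6,4,5,7) (1,3,6,5,4,7) (1,3,6,7,4,5) (1,3,6,7,5,4) (1,3,7,4,5,6) (1,3,7,4,6,5) (1,3,7,5,4,6) (1,3,7,5,6,4) (1,3,7,6,4,5) (1,3,7,6,5,4) (1,4,6,3,5,7) (1,4,6,7,5,3) (1,4,7,3,5,6) (1,4,7,3,6,5) (1,4,7,5,6,3) (1,4,7,6,5,3) (1,5,7,3,6,4) (1,5,7,4,6,3) — 20.
Research=week 3: (1,2,5,6,4,7) (1,2,5,7,4,6) (1,2,6,4,5,7) (1,2,6,5,4,7) (1,2,6,7,4,5) (1,2,6,7,5,4) (1,2,7,4,5,6) (1,2,7,4,6,5) (1,2,7,5,4,6) (1,2,7,5,6,4) (1,2,7,6,4,5) (1,2,7,6,5,4) — 12.
Research=week 4: (1,2,5,6,3,7) (1,2,5,7,3,6) (1,2,6,5,3,7) (1,2,6,7,3,5) (1,2,7,5,3,6) (1,2,7,6,3,5) — 6.
Research=week 5: (1,2,4,6,3,7) (1,2,4,7,3,6) — 2.
Summing: 20 + 20 + 12 + 6 + 2 = 60.

60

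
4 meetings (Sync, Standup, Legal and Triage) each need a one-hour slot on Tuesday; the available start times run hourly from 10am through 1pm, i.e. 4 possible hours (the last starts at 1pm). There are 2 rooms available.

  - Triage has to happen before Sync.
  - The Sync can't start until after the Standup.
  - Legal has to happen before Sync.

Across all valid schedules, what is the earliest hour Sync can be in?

Precedence pushes Sync to at least 11am.
Sync at 12pm is achievable: Sync=12pm, Legal=10am, Standup=10am, Triage=11am.
Nothing earlier works — the capacity limit rule out every hour before 12pm.

12pm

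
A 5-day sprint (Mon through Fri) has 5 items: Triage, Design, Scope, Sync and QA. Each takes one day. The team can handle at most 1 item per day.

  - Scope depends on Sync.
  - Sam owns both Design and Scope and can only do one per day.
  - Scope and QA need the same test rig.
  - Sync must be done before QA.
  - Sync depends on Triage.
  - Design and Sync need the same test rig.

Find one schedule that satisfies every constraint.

Triage -> Mon; Design -> Fri; Scope -> Wed; Sync -> Tue; QA -> Thu

Checking: Sync(Tue) before QA(Thu); Triage(Mon) before Sync(Tue); Sync(Tue) before Scope(Wed); Design(Fri) != Sync(Tue); Design(Fri) != Scope(Wed); Scope(Wed) != QA(Thu); max 1 per day (cap 1).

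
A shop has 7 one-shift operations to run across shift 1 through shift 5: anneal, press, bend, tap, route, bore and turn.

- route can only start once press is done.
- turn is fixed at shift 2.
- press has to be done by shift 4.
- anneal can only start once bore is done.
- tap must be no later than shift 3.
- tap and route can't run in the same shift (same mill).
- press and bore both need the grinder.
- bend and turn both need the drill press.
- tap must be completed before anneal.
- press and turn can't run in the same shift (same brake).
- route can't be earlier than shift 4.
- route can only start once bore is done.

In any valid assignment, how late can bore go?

shift 4

Downstream work caps bore at shift 4.
bore at shift 4 is achievable: route -> shift 5, press -> shift 1, turn -> shift 2, bend -> shift 1, bore -> shift 4, tap -> shift 1, anneal -> shift 5.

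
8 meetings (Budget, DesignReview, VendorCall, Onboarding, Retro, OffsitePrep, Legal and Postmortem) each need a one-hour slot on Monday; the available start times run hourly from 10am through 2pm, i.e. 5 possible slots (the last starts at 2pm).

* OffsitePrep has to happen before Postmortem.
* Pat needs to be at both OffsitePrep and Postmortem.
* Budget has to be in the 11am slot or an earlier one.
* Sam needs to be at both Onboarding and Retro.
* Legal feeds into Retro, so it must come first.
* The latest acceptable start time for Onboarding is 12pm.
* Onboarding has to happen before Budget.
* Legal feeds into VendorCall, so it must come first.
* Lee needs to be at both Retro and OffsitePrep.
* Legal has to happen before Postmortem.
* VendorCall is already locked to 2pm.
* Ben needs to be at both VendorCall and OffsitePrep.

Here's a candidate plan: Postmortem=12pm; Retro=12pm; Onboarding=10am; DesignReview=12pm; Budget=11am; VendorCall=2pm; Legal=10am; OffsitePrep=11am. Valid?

OffsitePrep has to happen before Postmortem — holds.
Legal has to happen before Postmortem — holds.
Legal feeds into Retro, so it must come first — holds.
The latest acceptable start time for Onboarding is 12pm — holds.
Lee needs to be at both Retro and OffsitePrep — holds.
Legal feeds into VendorCall, so it must come first — holds.
Budget has to be in the 11am slot or an earlier one — holds.
VendorCall is already locked to 2pm — holds.
Pat needs to be at both OffsitePrep and Postmortem — holds.
Onboarding has to happen before Budget — holds.
Sam needs to be at both Onboarding and Retro — holds.
Ben needs to be at both VendorCall and OffsitePrep — holds.

Yes, all constraints hold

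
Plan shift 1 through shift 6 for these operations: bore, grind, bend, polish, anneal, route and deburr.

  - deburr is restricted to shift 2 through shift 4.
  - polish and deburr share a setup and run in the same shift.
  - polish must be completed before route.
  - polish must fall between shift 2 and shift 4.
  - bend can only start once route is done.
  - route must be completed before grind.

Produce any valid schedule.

anneal in shift 1, route in shift 3, bend in shift 4, polish in shift 2, deburr in shift 2, bore in shift 1, grind in shift 4

Checking: route(shift 3) before bend(shift 4); route(shift 3) before grind(shift 4); polish(shift 2) before route(shift 3); polish = deburr = shift 2; deburr=shift 2 in [shift 2,shift 4]; polish=shift 2 in [shift 2,shift 4].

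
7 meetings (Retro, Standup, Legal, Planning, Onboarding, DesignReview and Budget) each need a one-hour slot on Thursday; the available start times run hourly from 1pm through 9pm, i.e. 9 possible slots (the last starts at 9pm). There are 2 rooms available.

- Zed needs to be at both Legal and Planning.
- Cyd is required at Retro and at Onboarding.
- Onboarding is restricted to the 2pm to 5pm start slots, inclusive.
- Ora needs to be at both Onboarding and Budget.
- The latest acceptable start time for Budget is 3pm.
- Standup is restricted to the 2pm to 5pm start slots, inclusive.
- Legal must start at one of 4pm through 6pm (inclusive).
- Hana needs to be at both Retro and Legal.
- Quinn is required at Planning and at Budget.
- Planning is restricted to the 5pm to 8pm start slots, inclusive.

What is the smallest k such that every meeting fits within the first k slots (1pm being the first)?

With at most 2 per slot and 7 meetings, at least 4 slots are needed.
Planning can't be placed before 5pm — that is slot 5 counting from 1pm — so the schedule must run through at least 5 slots.
5 works (last occupied slot: 5pm): for example Retro=1pm, Planning=5pm, Onboarding=2pm, DesignReview=3pm, Budget=1pm, Standup=2pm, Legal=4pm.

5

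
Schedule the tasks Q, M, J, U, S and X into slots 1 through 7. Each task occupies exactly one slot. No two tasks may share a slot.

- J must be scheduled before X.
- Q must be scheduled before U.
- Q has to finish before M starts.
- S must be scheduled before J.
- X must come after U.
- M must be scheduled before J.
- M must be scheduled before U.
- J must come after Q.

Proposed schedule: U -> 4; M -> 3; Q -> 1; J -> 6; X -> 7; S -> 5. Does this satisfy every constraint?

No two tasks may share a slot — holds.
Q has to finish before M starts — holds.
J must be scheduled before X — holds.
X must come after U — holds.
S must be scheduled before J — holds.
J must come after Q — holds.
M must be scheduled before J — holds.
Q must be scheduled before U — holds.
M must be scheduled before U — holds.

Yes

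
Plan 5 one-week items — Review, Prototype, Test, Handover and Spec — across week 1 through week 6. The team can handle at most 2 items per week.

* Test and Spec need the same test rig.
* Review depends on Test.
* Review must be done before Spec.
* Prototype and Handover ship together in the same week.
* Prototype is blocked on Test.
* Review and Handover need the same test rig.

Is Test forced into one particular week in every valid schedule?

Test can be week 1 (e.g. Test -> week 1, Spec -> week 4, Handover -> week 3, Prototype -> week 3, Review -> week 2) or week 2 (e.g. Prototype in week 4, Handover in week 4, Review in week 3, Spec in week 5, Test in week 2).

No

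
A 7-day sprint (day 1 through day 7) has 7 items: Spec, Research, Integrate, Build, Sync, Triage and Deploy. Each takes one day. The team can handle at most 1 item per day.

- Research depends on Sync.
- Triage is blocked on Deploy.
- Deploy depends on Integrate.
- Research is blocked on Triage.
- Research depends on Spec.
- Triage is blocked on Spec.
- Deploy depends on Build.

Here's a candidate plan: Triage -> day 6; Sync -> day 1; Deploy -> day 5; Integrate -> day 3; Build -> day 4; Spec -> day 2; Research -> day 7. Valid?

Valid

Deploy depends on Integrate — holds.
The team can handle at most 1 item per day — holds.
Research is blocked on Triage — holds.
Deploy depends on Build — holds.
Triage is blocked on Deploy — holds.
Research depends on Sync — holds.
Triage is blocked on Spec — holds.
Research depends on Spec — holds.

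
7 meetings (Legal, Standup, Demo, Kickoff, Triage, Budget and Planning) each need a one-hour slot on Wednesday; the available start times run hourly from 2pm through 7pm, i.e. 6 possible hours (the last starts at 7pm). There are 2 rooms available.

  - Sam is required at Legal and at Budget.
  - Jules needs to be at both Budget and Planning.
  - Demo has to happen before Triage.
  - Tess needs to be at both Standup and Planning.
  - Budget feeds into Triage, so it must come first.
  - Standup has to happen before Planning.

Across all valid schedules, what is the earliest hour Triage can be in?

Precedence pushes Triage to at least 3pm.
Triage at 3pm is achievable: Kickoff -> 5pm; Triage -> 3pm; Standup -> 3pm; Budget -> 2pm; Demo -> 2pm; Legal -> 4pm; Planning -> 4pm.

3pm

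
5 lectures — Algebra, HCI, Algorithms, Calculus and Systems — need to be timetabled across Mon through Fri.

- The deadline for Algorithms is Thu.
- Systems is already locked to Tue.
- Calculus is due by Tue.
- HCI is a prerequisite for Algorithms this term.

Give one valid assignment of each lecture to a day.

Systems -> Tue; Calculus -> Mon; HCI -> Mon; Algorithms -> Tue; Algebra -> Mon

Checking: HCI(Mon) before Algorithms(Tue); Algorithms=Tue in [Mon,Thu]; Calculus=Mon in [Mon,Tue]; Systems=Tue in [Tue,Tue].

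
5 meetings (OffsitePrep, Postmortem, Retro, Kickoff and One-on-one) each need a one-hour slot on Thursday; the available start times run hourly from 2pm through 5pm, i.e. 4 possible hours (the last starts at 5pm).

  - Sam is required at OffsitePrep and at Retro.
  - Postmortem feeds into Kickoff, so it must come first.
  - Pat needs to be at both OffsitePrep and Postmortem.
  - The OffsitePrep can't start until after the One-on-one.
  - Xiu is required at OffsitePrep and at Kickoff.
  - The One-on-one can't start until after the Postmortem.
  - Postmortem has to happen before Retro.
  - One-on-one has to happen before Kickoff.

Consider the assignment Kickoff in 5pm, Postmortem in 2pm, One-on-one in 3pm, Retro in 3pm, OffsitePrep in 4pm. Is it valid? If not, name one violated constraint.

Xiu is required at OffsitePrep and at Kickoff — holds.
Postmortem feeds into Kickoff, so it must come first — holds.
The OffsitePrep can't start until after the One-on-one — holds.
Postmortem has to happen before Retro — holds.
Sam is required at OffsitePrep and at Retro — holds.
One-on-one has to happen before Kickoff — holds.
The One-on-one can't start until after the Postmortem — holds.
Pat needs to be at both OffsitePrep and Postmortem — holds.

Valid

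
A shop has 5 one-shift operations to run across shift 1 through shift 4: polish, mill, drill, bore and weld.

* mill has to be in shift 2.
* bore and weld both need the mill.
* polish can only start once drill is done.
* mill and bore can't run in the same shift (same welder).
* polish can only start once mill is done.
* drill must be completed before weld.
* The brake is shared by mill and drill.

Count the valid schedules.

Splitting on polish: it can be shift 3 (7), shift 4 (9). Listing each branch's schedules as (mill, drill, bore, weld) by shift number:
polish=shift 3: (2,1,1,2) (2,1,1,3) (2,1,1,4) (2,1,3,2) (2,1,3,4) (2,1,4,2) (2,1,4,3) — 7.
polish=shift 4: (2,1,1,2) (2,1,1,3) (2,1,1,4) (2,1,3,2) (2,1,3,4) (2,1,4,2) (2,1,4,3) (2,3,1,4) (2,3,3,4) — 9.
Summing: 7 + 9 = 16.

16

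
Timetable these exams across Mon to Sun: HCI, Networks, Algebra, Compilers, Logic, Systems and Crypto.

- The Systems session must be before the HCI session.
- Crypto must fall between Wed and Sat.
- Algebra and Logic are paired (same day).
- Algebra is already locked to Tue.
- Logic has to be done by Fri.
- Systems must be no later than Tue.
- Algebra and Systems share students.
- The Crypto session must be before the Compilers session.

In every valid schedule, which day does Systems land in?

Mon

Systems's window is Mon–Tue.
Algebra is fixed at Tue, and Systems can't share a day with Algebra.
So Systems must be Mon.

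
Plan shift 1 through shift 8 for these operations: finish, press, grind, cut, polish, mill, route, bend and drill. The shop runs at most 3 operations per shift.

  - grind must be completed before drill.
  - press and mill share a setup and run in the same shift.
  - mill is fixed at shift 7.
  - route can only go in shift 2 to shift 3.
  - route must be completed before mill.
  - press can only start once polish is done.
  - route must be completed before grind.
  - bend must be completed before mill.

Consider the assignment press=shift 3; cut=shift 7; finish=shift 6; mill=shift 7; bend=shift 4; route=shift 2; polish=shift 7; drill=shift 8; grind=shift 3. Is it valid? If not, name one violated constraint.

No. press can only start once polish is done is not satisfied.

route must be completed before mill — holds.
grind must be completed before drill — holds.
press can only start once polish is done — violated.
route must be completed before grind — holds.
press and mill share a setup and run in the same shift — violated.
The shop runs at most 3 operations per shift — holds.
mill is fixed at shift 7 — holds.
bend must be completed before mill — holds.
route can only go in shift 2 to shift 3 — holds.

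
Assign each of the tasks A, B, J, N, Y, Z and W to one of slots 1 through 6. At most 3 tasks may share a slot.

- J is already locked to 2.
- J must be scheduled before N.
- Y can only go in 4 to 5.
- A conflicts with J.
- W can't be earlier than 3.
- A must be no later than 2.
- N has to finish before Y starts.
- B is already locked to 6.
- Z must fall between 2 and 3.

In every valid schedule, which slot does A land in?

A's window is 1–2.
J is fixed at 2, and A can't share a slot with J.
So A must be 1.

1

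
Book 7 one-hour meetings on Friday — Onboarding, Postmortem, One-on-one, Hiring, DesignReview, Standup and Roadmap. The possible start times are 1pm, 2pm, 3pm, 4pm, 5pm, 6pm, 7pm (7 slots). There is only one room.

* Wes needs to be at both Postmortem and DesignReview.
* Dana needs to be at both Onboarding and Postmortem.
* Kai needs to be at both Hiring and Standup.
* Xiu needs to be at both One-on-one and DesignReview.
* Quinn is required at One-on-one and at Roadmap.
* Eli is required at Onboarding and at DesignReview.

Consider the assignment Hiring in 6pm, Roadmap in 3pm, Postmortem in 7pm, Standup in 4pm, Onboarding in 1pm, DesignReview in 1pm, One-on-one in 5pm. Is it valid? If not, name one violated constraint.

No — it violates: Eli is required at Onboarding and at DesignReview

There is only one room — violated.
Quinn is required at One-on-one and at Roadmap — holds.
Kai needs to be at both Hiring and Standup — holds.
Xiu needs to be at both One-on-one and DesignReview — holds.
Eli is required at Onboarding and at DesignReview — violated.
Dana needs to be at both Onboarding and Postmortem — holds.
Wes needs to be at both Postmortem and DesignReview — holds.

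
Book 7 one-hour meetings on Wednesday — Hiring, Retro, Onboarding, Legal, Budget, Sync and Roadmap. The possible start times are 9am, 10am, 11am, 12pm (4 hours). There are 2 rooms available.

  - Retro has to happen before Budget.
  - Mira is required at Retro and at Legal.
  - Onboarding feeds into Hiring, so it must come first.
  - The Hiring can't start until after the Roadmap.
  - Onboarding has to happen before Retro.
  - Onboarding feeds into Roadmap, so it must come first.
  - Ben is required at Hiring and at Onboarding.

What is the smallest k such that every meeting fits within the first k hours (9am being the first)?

4

The precedence chain requires at least 3 distinct hours.
With at most 2 per hour and 7 meetings, at least 4 hours are needed.
4 works (last occupied hour: 12pm): for example Roadmap=10am, Legal=9am, Hiring=11am, Sync=12pm, Budget=11am, Retro=10am, Onboarding=9am.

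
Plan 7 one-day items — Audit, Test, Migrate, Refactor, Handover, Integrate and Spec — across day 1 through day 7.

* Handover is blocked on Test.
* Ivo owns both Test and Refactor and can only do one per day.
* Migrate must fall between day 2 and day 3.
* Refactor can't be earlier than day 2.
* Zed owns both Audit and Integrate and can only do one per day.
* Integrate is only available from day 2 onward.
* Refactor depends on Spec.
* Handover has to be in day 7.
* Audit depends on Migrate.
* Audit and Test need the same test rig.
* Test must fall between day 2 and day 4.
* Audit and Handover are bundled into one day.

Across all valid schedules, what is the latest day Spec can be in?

day 6

Downstream work caps Spec at day 6.
Spec at day 6 is achievable: Audit in day 7; Test in day 2; Spec in day 6; Migrate in day 2; Handover in day 7; Refactor in day 7; Integrate in day 2.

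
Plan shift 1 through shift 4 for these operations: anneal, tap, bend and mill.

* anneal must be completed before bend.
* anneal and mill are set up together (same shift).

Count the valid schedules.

Splitting on anneal: it can be shift 1 (12), shift 2 (8), shift 3 (4). Listing each branch's schedules as (tap, bend, mill) by shift number:
anneal=shift 1: (1,2,1) (1,3,1) (1,4,1) (2,2,1) (2,3,1) (2,4,1) (3,2,1) (3,3,1) (3,4,1) (4,2,1) (4,3,1) (4,4,1) — 12.
anneal=shift 2: (1,3,2) (1,4,2) (2,3,2) (2,4,2) (3,3,2) (3,4,2) (4,3,2) (4,4,2) — 8.
anneal=shift 3: (1,4,3) (2,4,3) (3,4,3) (4,4,3) — 4.
Summing: 12 + 8 + 4 = 24.

24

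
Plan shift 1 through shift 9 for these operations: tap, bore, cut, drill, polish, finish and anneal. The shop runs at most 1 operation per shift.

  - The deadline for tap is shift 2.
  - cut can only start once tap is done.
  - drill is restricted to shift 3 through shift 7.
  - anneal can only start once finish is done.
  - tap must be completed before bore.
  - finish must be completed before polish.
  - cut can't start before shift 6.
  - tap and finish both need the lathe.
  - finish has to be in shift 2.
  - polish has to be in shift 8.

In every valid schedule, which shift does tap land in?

shift 1

tap's window is shift 1–shift 2.
finish is fixed at shift 2, and tap can't share a shift with finish.
So tap must be shift 1.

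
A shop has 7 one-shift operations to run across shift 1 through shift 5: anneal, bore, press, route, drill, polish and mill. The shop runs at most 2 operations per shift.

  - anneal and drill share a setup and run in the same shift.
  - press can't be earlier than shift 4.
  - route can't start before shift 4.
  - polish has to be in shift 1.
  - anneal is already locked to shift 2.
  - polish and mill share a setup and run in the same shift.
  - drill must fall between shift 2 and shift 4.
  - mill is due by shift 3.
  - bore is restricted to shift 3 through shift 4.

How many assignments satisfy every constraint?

7

Splitting on bore: it can be shift 3 (4), shift 4 (3). Listing each branch's schedules as (anneal, press, route, drill, polish, mill) by shift number:
bore=shift 3: (2,4,4,2,1,1) (2,4,5,2,1,1) (2,5,4,2,1,1) (2,5,5,2,1,1) — 4.
bore=shift 4: (2,4,5,2,1,1) (2,5,4,2,1,1) (2,5,5,2,1,1) — 3.
Summing: 4 + 3 = 7.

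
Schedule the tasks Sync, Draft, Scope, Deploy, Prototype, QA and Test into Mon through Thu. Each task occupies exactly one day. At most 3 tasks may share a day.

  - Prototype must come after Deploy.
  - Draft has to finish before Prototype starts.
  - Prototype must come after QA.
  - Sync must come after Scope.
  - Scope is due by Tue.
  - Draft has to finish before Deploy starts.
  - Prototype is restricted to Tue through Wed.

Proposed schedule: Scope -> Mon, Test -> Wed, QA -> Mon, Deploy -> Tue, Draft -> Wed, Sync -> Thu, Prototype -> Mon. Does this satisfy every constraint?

Prototype must come after Deploy — violated.
Draft has to finish before Deploy starts — violated.
Prototype is restricted to Tue through Wed — violated.
Sync must come after Scope — holds.
Draft has to finish before Prototype starts — violated.
At most 3 tasks may share a day — holds.
Scope is due by Tue — holds.
Prototype must come after QA — violated.

Invalid. Draft has to finish before Prototype starts.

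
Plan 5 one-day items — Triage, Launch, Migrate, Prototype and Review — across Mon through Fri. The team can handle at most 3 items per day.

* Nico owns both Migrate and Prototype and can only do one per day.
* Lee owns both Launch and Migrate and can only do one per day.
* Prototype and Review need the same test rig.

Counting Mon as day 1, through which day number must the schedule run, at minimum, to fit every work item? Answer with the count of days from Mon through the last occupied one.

2 days

With at most 3 per day and 5 work items, at least 2 days are needed.
2 works (last occupied day: Tue): for example Triage in Mon, Migrate in Tue, Review in Tue, Launch in Mon, Prototype in Mon.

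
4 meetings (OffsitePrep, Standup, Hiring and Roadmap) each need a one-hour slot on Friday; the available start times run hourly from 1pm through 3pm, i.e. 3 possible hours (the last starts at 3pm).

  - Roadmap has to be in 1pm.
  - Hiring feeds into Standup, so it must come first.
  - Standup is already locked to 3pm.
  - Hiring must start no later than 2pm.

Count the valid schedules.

Splitting on OffsitePrep: it can be 1pm (2), 2pm (2), 3pm (2). Listing each branch's schedules as (Standup, Hiring, Roadmap):
OffsitePrep=1pm: (3pm,1pm,1pm) (3pm,2pm,1pm) — 2.
OffsitePrep=2pm: (3pm,1pm,1pm) (3pm,2pm,1pm) — 2.
OffsitePrep=3pm: (3pm,1pm,1pm) (3pm,2pm,1pm) — 2.
Summing: 2 + 2 + 2 = 6.

6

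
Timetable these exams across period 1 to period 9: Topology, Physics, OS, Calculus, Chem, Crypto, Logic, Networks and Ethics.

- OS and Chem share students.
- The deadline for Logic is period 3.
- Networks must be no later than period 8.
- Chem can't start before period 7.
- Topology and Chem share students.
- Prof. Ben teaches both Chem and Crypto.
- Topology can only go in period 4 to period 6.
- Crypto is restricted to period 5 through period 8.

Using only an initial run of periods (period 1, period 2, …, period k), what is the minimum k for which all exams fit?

Chem can't be placed before period 7, so the schedule must run through at least period 7.
7 works (last occupied period: period 7): for example Crypto -> period 5, Physics -> period 1, Networks -> period 1, Calculus -> period 1, Ethics -> period 1, Logic -> period 1, Chem -> period 7, Topology -> period 4, OS -> period 1.

7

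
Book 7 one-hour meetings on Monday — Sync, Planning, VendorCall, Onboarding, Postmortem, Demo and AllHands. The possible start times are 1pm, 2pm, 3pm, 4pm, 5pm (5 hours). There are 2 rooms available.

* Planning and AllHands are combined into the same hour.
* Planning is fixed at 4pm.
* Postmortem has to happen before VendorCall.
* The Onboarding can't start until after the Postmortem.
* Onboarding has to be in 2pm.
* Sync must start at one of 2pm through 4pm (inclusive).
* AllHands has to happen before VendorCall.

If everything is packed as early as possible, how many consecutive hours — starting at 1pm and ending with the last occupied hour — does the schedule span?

5

The precedence chain requires at least 2 distinct hours.
With at most 2 per hour and 7 meetings, at least 4 hours are needed.
Propagating the time windows through the other constraints, VendorCall can't land before 5pm — that is hour 5 counting from 1pm — so the schedule must run through at least 5 hours.
5 works (last occupied hour: 5pm): for example VendorCall=5pm; Demo=1pm; Planning=4pm; AllHands=4pm; Sync=2pm; Onboarding=2pm; Postmortem=1pm.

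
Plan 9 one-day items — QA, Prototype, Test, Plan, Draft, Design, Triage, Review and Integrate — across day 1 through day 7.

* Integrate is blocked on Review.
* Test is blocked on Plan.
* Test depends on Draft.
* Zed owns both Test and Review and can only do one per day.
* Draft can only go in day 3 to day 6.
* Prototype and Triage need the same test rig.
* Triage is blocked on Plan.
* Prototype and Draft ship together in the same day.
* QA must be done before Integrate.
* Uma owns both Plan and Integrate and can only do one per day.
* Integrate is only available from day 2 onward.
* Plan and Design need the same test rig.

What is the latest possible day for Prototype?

Prototype must be in the same day as Draft, which can't be before day 3, so Prototype is at least day 3; Prototype must be in the same day as Draft, which can't be after day 6, so Prototype is at most day 6.
Prototype at day 6 is achievable: Review=day 1, Draft=day 6, Design=day 2, Test=day 7, Triage=day 2, QA=day 1, Prototype=day 6, Plan=day 1, Integrate=day 2.

day 6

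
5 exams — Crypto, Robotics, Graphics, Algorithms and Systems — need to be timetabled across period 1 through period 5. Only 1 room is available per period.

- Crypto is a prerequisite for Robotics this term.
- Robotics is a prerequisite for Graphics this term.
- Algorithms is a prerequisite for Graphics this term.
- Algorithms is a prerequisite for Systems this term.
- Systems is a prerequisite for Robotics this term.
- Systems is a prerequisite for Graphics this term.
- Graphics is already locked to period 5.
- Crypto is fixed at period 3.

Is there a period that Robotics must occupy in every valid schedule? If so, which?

Crypto is fixed at period 3 and must come before Robotics, so Robotics is at least period 4.
Graphics is fixed at period 5 and must come after Robotics, so Robotics is at most period 4.
So Robotics must be period 4.

period 4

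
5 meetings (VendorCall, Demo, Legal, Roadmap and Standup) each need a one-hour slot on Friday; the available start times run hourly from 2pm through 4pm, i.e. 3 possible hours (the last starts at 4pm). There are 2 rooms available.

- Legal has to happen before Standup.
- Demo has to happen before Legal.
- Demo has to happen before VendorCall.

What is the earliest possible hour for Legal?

3pm

Precedence pushes Legal to at least 3pm; downstream work caps Legal at 3pm.
Legal at 3pm is achievable: VendorCall in 3pm; Roadmap in 2pm; Demo in 2pm; Legal in 3pm; Standup in 4pm.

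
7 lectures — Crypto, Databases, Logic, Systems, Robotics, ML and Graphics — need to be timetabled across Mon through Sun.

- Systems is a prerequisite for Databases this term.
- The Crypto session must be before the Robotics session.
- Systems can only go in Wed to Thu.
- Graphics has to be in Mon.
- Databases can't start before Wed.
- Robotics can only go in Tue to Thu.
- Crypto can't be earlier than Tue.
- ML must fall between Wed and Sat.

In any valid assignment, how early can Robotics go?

Robotics is available from Tue; precedence pushes Robotics to at least Wed; Robotics's own window allows nothing later than Thu.
Robotics at Wed is achievable: Databases in Thu, Systems in Wed, Crypto in Tue, Robotics in Wed, Logic in Mon, ML in Wed, Graphics in Mon.

Wed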